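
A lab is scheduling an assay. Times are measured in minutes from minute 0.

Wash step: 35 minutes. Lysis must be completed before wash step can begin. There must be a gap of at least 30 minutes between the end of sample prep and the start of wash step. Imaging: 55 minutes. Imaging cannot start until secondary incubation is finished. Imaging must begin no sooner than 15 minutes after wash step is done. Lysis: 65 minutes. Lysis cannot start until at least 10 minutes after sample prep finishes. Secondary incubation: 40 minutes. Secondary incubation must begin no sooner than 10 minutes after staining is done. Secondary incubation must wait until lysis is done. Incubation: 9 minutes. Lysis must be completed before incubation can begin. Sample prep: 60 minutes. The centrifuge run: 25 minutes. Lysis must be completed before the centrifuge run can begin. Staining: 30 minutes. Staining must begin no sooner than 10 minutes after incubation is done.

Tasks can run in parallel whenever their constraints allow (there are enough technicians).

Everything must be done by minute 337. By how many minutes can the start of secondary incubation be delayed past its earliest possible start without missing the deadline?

48

Sample prep can start immediately at minute 0; it finishes at minute 60.
Lysis cannot begin until sample prep (finishes minute 60, plus 10-minute gap → minute 70). It runs from minute 70 to 70 + 65 = minute 135.
Incubation cannot begin until lysis (finishes minute 135). It runs from minute 135 to 135 + 9 = minute 144.
Staining waits on incubation (finishes minute 144, plus 10-minute gap → minute 154), so it starts at minute 154 and finishes at 154 + 30 = minute 184.
Secondary incubation needs all of staining (finishes minute 184, plus 10-minute gap → minute 194); lysis (finishes minute 135). That puts its earliest start at minute 194; it finishes at 194 + 40 = minute 234.

Working backward from the deadline:
Imaging has no dependents, so it just needs to finish by minute 337. Starting by 337 − 55 = minute 282 achieves that.
Secondary incubation has to be done before imaging (must start by minute 282). That means finishing by minute 282, i.e. starting by 282 − 40 = minute 242.
So secondary incubation can start as early as minute 194 and as late as minute 242, giving 242 − 194 = 48 minutes of slack.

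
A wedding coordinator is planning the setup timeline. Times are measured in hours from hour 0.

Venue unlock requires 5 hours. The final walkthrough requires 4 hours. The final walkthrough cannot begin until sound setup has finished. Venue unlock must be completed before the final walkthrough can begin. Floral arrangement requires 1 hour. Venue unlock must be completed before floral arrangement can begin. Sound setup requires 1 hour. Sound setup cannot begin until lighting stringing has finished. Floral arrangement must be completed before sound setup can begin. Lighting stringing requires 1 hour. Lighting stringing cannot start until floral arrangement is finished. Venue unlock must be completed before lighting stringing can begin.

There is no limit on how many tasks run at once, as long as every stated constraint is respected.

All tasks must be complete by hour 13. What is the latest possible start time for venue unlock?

1

Nothing follows the final walkthrough; the deadline of hour 13 is its only limit. It must start by 13 − 4 = hour 9.
Sound setup must finish before the final walkthrough (must start by hour 9). With a 1-hour duration, sound setup must start by 9 − 1 = hour 8.
Lighting stringing must finish before sound setup (must start by hour 8). With a 1-hour duration, lighting stringing must start by 8 − 1 = hour 7.
For floral arrangement: lighting stringing (must start by hour 7); sound setup (must start by hour 8). The most restrictive is hour 7; with a 1-hour duration, floral arrangement must start by hour 6.
Venue unlock has several dependents: floral arrangement (must start by hour 6); lighting stringing (must start by hour 7); the final walkthrough (must start by hour 9). The earliest of those limits is hour 6, so venue unlock must start by 6 − 5 = hour 1.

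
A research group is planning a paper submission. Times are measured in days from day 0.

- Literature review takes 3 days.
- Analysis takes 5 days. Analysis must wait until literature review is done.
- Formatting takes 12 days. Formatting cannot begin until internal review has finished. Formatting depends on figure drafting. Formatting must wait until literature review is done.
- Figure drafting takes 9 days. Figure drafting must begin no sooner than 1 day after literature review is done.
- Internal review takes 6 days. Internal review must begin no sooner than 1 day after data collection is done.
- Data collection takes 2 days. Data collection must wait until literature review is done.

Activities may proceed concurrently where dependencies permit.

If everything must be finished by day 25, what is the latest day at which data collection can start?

To finish by day 25, formatting (duration 12) must start no later than day 13.
Since formatting (must start by day 13) depends on it, internal review must finish by day 13. Backing off its 6-day duration gives a latest start of day 7.
Since internal review (must start by day 7, minus 1-day gap → day 6) depends on it, data collection must finish by day 6. Backing off its 2-day duration gives a latest start of day 4.

4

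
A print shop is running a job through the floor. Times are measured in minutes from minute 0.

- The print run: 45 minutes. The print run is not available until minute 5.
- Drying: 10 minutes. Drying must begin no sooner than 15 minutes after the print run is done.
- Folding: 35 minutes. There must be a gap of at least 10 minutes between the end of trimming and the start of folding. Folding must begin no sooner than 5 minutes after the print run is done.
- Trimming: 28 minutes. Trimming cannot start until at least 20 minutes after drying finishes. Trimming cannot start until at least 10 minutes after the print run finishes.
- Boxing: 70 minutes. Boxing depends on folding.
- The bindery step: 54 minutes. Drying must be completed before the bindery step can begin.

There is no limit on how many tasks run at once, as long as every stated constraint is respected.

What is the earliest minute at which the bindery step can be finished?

The print run cannot begin until its own release at minute 5. It runs from minute 5 to 5 + 45 = minute 50.
Drying waits on the print run (finishes minute 50, plus 15-minute gap → minute 65), so it starts at minute 65 and finishes at 65 + 10 = minute 75.
The bindery step waits on drying (finishes minute 75), so it starts at minute 75 and finishes at 75 + 54 = minute 129.

129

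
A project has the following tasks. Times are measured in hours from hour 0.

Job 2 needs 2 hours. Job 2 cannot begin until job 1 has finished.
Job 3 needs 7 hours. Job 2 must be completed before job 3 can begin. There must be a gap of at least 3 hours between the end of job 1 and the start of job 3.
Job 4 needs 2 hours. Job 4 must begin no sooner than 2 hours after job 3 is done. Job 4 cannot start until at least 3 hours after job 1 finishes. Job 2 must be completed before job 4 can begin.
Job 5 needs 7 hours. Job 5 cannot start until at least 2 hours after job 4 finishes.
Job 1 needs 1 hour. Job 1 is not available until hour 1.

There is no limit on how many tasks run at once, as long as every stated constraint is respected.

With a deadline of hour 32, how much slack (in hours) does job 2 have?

8

Job 1 cannot begin until its own release at hour 1. It runs from hour 1 to 1 + 1 = hour 2.
Job 2 waits on job 1 (finishes hour 2), so it starts at hour 2 and finishes at 2 + 2 = hour 4.

Working backward from the deadline:
Nothing follows job 5; the deadline of hour 32 is its only limit. It must start by 32 − 7 = hour 25.
Job 4 feeds into job 5 (must start by hour 25, minus 2-hour gap → hour 23); so job 4 must finish by hour 23 and therefore start by hour 21.
Job 3 has to be done before job 4 (must start by hour 21, minus 2-hour gap → hour 19). That means finishing by hour 19, i.e. starting by 19 − 7 = hour 12.
Job 2 must finish in time for job 3 (must start by hour 12); job 4 (must start by hour 21). The tightest is hour 12, so job 2 must start by 12 − 2 = hour 10.
So job 2 can start as early as hour 2 and as late as hour 10, giving 10 − 2 = 8 hours of slack.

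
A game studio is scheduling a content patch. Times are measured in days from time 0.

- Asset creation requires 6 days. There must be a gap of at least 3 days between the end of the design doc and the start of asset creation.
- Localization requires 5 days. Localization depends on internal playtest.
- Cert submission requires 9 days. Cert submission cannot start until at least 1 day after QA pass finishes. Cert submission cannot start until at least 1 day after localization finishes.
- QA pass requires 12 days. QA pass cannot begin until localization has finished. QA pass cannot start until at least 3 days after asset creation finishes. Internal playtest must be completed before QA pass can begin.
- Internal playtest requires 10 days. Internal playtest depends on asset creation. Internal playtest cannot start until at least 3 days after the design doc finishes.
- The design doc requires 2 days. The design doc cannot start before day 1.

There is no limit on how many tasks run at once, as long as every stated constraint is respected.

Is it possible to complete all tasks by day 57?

Yes

The design doc waits on its own release at day 1, so it starts at day 1 and finishes at 1 + 2 = day 3.
Asset creation waits on the design doc (finishes day 3, plus 3-day gap → day 6), so it starts at day 6 and finishes at 6 + 6 = day 12.
Internal playtest needs all of asset creation (finishes day 12); the design doc (finishes day 3, plus 3-day gap → day 6). That puts its earliest start at day 12; it finishes at 12 + 10 = day 22.
After internal playtest (finishes day 22), localization can start at day 22 and finishes at day 27.
QA pass cannot start until localization (finishes day 27); asset creation (finishes day 12, plus 3-day gap → day 15); internal playtest (finishes day 22). The controlling bound is day 27, so QA pass finishes at 27 + 12 = day 39.
Cert submission needs all of QA pass (finishes day 39, plus 1-day gap → day 40); localization (finishes day 27, plus 1-day gap → day 28). That puts its earliest start at day 40; it finishes at 40 + 9 = day 49.
Every task is finished by day 49, which is no later than the deadline of 57, so the schedule is feasible.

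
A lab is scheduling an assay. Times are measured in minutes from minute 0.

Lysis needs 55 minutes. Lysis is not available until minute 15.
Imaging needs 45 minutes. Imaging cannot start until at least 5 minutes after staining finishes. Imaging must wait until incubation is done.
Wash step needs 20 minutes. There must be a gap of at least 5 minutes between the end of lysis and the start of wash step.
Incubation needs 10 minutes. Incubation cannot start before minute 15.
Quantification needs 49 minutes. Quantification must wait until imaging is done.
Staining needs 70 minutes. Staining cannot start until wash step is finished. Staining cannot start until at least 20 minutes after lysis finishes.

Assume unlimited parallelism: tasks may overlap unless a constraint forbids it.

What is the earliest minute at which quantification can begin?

215

Incubation cannot begin until its own release at minute 15. It runs from minute 15 to 15 + 10 = minute 25.
Lysis cannot begin until its own release at minute 15. It runs from minute 15 to 15 + 55 = minute 70.
Wash step waits on lysis (finishes minute 70, plus 5-minute gap → minute 75), so it starts at minute 75 and finishes at 75 + 20 = minute 95.
Staining cannot start until wash step (finishes minute 95); lysis (finishes minute 70, plus 20-minute gap → minute 90). The controlling bound is minute 95, so staining finishes at 95 + 70 = minute 165.
For imaging: staining (finishes minute 165, plus 5-minute gap → minute 170); incubation (finishes minute 25). Taking the maximum gives a start of minute 170, and it finishes at 170 + 45 = minute 215.
Quantification waits on imaging (finishes minute 215), so the earliest it can start is minute 215.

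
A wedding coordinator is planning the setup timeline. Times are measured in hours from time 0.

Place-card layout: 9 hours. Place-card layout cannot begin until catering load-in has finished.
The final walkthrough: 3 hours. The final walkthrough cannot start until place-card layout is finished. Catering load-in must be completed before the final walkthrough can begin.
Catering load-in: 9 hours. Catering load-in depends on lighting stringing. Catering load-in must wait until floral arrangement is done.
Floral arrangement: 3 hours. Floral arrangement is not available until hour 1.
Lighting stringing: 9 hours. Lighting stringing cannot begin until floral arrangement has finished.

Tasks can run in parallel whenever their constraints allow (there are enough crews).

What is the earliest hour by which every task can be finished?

34

After its own release at hour 1, floral arrangement can start at hour 1 and finishes at hour 4.
Lighting stringing waits on floral arrangement (finishes hour 4), so it starts at hour 4 and finishes at 4 + 9 = hour 13.
For catering load-in: lighting stringing (finishes hour 13); floral arrangement (finishes hour 4). Taking the maximum gives a start of hour 13, and it finishes at 13 + 9 = hour 22.
After catering load-in (finishes hour 22), place-card layout can start at hour 22 and finishes at hour 31.
The final walkthrough has to wait for place-card layout (finishes hour 31); catering load-in (finishes hour 22). The latest of these is hour 31, so the final walkthrough runs hour 31 to 31 + 3 = hour 34.
All tasks are finished once the last one completes. Finish times: Floral arrangement at 4, Lighting stringing at 13, Catering load-in at 22, Place-card layout at 31, The final walkthrough at 34. The latest is hour 34.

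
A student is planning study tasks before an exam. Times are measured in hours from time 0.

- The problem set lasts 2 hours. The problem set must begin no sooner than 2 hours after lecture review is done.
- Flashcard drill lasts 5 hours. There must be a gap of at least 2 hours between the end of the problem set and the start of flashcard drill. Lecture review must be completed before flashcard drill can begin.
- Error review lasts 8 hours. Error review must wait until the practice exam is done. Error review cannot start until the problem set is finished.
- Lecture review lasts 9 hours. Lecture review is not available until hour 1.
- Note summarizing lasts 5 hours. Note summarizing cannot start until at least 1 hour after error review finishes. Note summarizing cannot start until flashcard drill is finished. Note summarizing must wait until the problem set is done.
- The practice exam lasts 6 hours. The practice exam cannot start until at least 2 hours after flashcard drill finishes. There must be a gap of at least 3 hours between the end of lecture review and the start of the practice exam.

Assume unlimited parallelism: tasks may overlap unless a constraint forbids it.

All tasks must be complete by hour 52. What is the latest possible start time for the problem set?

Nothing follows note summarizing; the deadline of hour 52 is its only limit. It must start by 52 − 5 = hour 47.
Error review feeds into note summarizing (must start by hour 47, minus 1-hour gap → hour 46); so error review must finish by hour 46 and therefore start by hour 38.
The practice exam feeds into error review (must start by hour 38); so the practice exam must finish by hour 38 and therefore start by hour 32.
Flashcard drill feeds the practice exam (must start by hour 32, minus 2-hour gap → hour 30); note summarizing (must start by hour 47). Taking the minimum, flashcard drill must finish by hour 30 and start by 30 − 5 = hour 25.
The problem set has several dependents: flashcard drill (must start by hour 25, minus 2-hour gap → hour 23); error review (must start by hour 38); note summarizing (must start by hour 47). The earliest of those limits is hour 23, so the problem set must start by 23 − 2 = hour 21.

21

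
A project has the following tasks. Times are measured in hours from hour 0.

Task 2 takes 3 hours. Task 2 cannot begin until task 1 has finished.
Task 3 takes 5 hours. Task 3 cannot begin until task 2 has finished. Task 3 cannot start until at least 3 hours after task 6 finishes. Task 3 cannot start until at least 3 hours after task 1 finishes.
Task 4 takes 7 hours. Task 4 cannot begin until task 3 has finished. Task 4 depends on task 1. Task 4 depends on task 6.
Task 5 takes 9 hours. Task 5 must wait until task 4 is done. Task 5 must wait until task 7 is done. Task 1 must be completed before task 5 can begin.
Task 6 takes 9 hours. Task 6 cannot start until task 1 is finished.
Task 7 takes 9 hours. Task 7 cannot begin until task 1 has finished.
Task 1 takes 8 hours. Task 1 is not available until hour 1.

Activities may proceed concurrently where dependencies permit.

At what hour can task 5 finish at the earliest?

42

After its own release at hour 1, task 1 can start at hour 1 and finishes at hour 9.
Task 7 waits on task 1 (finishes hour 9), so it starts at hour 9 and finishes at 9 + 9 = hour 18.
Task 6 waits on task 1 (finishes hour 9), so it starts at hour 9 and finishes at 9 + 9 = hour 18.
Task 2 cannot begin until task 1 (finishes hour 9). It runs from hour 9 to 9 + 3 = hour 12.
Task 3 needs all of task 2 (finishes hour 12); task 6 (finishes hour 18, plus 3-hour gap → hour 21); task 1 (finishes hour 9, plus 3-hour gap → hour 12). That puts its earliest start at hour 21; it finishes at 21 + 5 = hour 26.
Task 4 cannot start until task 3 (finishes hour 26); task 1 (finishes hour 9); task 6 (finishes hour 18). The controlling bound is hour 26, so task 4 finishes at 26 + 7 = hour 33.
Task 5 needs all of task 4 (finishes hour 33); task 7 (finishes hour 18); task 1 (finishes hour 9). That puts its earliest start at hour 33; it finishes at 33 + 9 = hour 42.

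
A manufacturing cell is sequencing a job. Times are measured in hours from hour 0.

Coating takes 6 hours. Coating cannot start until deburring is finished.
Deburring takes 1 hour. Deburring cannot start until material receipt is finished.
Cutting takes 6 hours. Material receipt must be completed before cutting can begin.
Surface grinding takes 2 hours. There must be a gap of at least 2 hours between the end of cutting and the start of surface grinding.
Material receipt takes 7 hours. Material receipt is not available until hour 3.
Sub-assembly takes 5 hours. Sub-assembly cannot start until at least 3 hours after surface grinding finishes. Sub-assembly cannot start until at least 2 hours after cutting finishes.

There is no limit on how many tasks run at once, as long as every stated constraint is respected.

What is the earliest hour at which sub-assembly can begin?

Material receipt waits on its own release at hour 3, so it starts at hour 3 and finishes at 3 + 7 = hour 10.
Cutting waits on material receipt (finishes hour 10), so it starts at hour 10 and finishes at 10 + 6 = hour 16.
After cutting (finishes hour 16, plus 2-hour gap → hour 18), surface grinding can start at hour 18 and finishes at hour 20.
Sub-assembly waits on surface grinding (finishes hour 20, plus 3-hour gap → hour 23); cutting (finishes hour 16, plus 2-hour gap → hour 18). The latest of these is hour 23, which is the earliest sub-assembly can start.

23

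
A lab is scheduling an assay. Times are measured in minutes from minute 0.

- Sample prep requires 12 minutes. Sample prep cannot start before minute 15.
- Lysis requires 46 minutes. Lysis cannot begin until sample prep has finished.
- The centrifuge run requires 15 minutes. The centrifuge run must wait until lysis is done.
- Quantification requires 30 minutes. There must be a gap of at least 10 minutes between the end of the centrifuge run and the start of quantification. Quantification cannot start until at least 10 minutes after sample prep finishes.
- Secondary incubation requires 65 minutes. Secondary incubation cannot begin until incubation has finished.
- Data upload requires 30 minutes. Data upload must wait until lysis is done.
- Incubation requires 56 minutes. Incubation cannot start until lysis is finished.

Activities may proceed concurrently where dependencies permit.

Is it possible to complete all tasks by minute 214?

Yes

Sample prep cannot begin until its own release at minute 15. It runs from minute 15 to 15 + 12 = minute 27.
After sample prep (finishes minute 27), lysis can start at minute 27 and finishes at minute 73.
Data upload cannot begin until lysis (finishes minute 73). It runs from minute 73 to 73 + 30 = minute 103.
The centrifuge run waits on lysis (finishes minute 73), so it starts at minute 73 and finishes at 73 + 15 = minute 88.
For quantification: the centrifuge run (finishes minute 88, plus 10-minute gap → minute 98); sample prep (finishes minute 27, plus 10-minute gap → minute 37). Taking the maximum gives a start of minute 98, and it finishes at 98 + 30 = minute 128.
After lysis (finishes minute 73), incubation can start at minute 73 and finishes at minute 129.
After incubation (finishes minute 129), secondary incubation can start at minute 129 and finishes at minute 194.
Every task is finished by minute 194, which is no later than the deadline of 214, so the schedule is feasible.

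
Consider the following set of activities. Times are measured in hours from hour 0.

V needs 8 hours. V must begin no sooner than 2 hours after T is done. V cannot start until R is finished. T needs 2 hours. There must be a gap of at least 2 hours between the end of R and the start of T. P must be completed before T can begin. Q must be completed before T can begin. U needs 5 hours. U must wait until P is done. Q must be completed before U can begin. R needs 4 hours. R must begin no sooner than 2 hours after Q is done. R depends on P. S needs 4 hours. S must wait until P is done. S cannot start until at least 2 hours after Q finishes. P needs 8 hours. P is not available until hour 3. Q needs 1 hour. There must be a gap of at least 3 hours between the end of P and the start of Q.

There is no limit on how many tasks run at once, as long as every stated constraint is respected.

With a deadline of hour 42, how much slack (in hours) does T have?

7

P cannot begin until its own release at hour 3. It runs from hour 3 to 3 + 8 = hour 11.
After P (finishes hour 11, plus 3-hour gap → hour 14), Q can start at hour 14 and finishes at hour 15.
R has to wait for Q (finishes hour 15, plus 2-hour gap → hour 17); P (finishes hour 11). The latest of these is hour 17, so R runs hour 17 to 17 + 4 = hour 21.
For T: R (finishes hour 21, plus 2-hour gap → hour 23); P (finishes hour 11); Q (finishes hour 15). Taking the maximum gives a start of hour 23, and it finishes at 23 + 2 = hour 25.

Working backward from the deadline:
To finish by hour 42, V (duration 8) must start no later than hour 34.
T feeds into V (must start by hour 34, minus 2-hour gap → hour 32); so T must finish by hour 32 and therefore start by hour 30.
So T can start as early as hour 23 and as late as hour 30, giving 30 − 23 = 7 hours of slack.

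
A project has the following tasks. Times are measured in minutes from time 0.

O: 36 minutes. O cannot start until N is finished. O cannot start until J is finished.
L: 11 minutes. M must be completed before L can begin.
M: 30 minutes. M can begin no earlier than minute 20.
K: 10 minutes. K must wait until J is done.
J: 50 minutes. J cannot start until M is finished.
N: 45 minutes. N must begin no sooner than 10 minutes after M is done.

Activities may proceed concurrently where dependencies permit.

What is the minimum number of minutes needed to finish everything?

M cannot begin until its own release at minute 20. It runs from minute 20 to 20 + 30 = minute 50.
N cannot begin until M (finishes minute 50, plus 10-minute gap → minute 60). It runs from minute 60 to 60 + 45 = minute 105.
L cannot begin until M (finishes minute 50). It runs from minute 50 to 50 + 11 = minute 61.
J cannot begin until M (finishes minute 50). It runs from minute 50 to 50 + 50 = minute 100.
O has to wait for N (finishes minute 105); J (finishes minute 100). The latest of these is minute 105, so O runs minute 105 to 105 + 36 = minute 141.
After J (finishes minute 100), K can start at minute 100 and finishes at minute 110.
All tasks are finished once the last one completes. Finish times: J at 100, K at 110, L at 61, M at 50, N at 105, O at 141. The latest is minute 141.

141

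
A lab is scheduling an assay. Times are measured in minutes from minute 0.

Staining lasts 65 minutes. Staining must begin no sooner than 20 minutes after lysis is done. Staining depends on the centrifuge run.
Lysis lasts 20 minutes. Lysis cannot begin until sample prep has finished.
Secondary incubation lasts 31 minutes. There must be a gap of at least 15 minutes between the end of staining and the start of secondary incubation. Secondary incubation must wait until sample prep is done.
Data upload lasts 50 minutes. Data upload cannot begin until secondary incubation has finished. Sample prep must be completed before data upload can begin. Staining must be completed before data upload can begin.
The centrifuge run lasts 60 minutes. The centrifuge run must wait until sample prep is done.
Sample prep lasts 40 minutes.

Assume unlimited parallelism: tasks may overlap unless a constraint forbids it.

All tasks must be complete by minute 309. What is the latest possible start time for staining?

148

Nothing follows data upload; the deadline of minute 309 is its only limit. It must start by 309 − 50 = minute 259.
Secondary incubation has to be done before data upload (must start by minute 259). That means finishing by minute 259, i.e. starting by 259 − 31 = minute 228.
Staining must finish in time for secondary incubation (must start by minute 228, minus 15-minute gap → minute 213); data upload (must start by minute 259). The tightest is minute 213, so staining must start by 213 − 65 = minute 148.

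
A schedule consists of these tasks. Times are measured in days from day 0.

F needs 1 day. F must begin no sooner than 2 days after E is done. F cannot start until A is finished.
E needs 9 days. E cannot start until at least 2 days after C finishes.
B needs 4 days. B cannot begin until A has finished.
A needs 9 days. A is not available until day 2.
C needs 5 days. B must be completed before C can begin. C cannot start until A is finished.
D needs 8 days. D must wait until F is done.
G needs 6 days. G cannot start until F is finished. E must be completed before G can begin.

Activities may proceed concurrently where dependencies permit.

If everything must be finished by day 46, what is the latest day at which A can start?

6

D has no dependents, so it just needs to finish by day 46. Starting by 46 − 8 = day 38 achieves that.
G must finish by day 46; it takes 6 days, so it must start by 46 − 6 = day 40.
F feeds D (must start by day 38); G (must start by day 40). Taking the minimum, F must finish by day 38 and start by 38 − 1 = day 37.
For E: F (must start by day 37, minus 2-day gap → day 35); G (must start by day 40). The most restrictive is day 35; with a 9-day duration, E must start by day 26.
C has to be done before E (must start by day 26, minus 2-day gap → day 24). That means finishing by day 24, i.e. starting by 24 − 5 = day 19.
B feeds into C (must start by day 19); so B must finish by day 19 and therefore start by day 15.
A has several dependents: B (must start by day 15); C (must start by day 19); F (must start by day 37). The earliest of those limits is day 15, so A must start by 15 − 9 = day 6.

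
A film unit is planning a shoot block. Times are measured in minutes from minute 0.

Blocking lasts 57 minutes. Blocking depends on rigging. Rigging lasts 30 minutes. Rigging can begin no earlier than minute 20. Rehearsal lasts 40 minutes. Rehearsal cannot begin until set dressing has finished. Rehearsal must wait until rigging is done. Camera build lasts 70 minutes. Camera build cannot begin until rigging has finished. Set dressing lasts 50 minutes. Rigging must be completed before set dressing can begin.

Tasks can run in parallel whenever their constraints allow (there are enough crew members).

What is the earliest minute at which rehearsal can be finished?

140

Rigging waits on its own release at minute 20, so it starts at minute 20 and finishes at 20 + 30 = minute 50.
After rigging (finishes minute 50), set dressing can start at minute 50 and finishes at minute 100.
Rehearsal has to wait for set dressing (finishes minute 100); rigging (finishes minute 50). The latest of these is minute 100, so rehearsal runs minute 100 to 100 + 40 = minute 140.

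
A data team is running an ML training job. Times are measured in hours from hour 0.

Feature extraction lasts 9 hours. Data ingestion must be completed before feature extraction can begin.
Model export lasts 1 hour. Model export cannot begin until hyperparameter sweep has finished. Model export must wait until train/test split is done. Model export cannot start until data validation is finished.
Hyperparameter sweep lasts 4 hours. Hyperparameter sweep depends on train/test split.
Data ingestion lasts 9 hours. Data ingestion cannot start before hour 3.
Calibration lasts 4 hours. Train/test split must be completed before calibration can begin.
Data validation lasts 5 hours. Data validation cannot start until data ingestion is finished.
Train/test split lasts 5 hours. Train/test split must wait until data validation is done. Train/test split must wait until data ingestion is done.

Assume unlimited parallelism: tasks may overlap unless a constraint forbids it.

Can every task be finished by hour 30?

Yes

Data ingestion waits on its own release at hour 3, so it starts at hour 3 and finishes at 3 + 9 = hour 12.
Feature extraction waits on data ingestion (finishes hour 12), so it starts at hour 12 and finishes at 12 + 9 = hour 21.
Data validation cannot begin until data ingestion (finishes hour 12). It runs from hour 12 to 12 + 5 = hour 17.
Train/test split has to wait for data validation (finishes hour 17); data ingestion (finishes hour 12). The latest of these is hour 17, so train/test split runs hour 17 to 17 + 5 = hour 22.
Calibration waits on train/test split (finishes hour 22), so it starts at hour 22 and finishes at 22 + 4 = hour 26.
Hyperparameter sweep waits on train/test split (finishes hour 22), so it starts at hour 22 and finishes at 22 + 4 = hour 26.
Model export has to wait for hyperparameter sweep (finishes hour 26); train/test split (finishes hour 22); data validation (finishes hour 17). The latest of these is hour 26, so model export runs hour 26 to 26 + 1 = hour 27.
Every task is finished by hour 27, which is no later than the deadline of 30, so the schedule is feasible.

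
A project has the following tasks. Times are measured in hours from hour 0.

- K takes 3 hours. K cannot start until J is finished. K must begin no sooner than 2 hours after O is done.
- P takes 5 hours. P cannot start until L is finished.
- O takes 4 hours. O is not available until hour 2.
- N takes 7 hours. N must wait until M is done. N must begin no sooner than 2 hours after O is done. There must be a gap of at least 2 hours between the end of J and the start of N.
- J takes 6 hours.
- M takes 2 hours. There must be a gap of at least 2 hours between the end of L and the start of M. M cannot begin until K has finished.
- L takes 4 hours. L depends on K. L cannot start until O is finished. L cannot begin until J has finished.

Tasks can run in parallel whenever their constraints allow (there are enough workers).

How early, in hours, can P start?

O waits on its own release at hour 2, so it starts at hour 2 and finishes at 2 + 4 = hour 6.
Nothing blocks J, so it runs from hour 0 to hour 6.
K cannot start until J (finishes hour 6); O (finishes hour 6, plus 2-hour gap → hour 8). The controlling bound is hour 8, so K finishes at 8 + 3 = hour 11.
L cannot start until K (finishes hour 11); O (finishes hour 6); J (finishes hour 6). The controlling bound is hour 11, so L finishes at 11 + 4 = hour 15.
P waits on L (finishes hour 15), so the earliest it can start is hour 15.

15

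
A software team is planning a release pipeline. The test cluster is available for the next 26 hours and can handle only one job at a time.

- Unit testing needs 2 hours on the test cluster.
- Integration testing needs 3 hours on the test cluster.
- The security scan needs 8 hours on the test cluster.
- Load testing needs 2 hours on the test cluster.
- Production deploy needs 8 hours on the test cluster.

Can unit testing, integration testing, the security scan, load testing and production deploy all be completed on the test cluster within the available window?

Running back to back, the jobs need 2 + 3 + 8 + 2 + 8 = 23 hours on the test cluster.
Since 23 ≤ 26, they fit within the window.

Yes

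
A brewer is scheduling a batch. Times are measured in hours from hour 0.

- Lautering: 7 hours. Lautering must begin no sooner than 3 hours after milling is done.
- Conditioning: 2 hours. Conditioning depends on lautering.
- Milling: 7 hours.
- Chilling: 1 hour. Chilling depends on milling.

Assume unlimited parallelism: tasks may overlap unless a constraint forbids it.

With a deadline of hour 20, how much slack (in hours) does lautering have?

1

Milling has no prerequisites, so it starts at hour 0 and finishes at hour 7.
Lautering waits on milling (finishes hour 7, plus 3-hour gap → hour 10), so it starts at hour 10 and finishes at 10 + 7 = hour 17.

Working backward from the deadline:
Conditioning has no dependents, so it just needs to finish by hour 20. Starting by 20 − 2 = hour 18 achieves that.
Since conditioning (must start by hour 18) depends on it, lautering must finish by hour 18. Backing off its 7-hour duration gives a latest start of hour 11.
So lautering can start as early as hour 10 and as late as hour 11, giving 11 − 10 = 1 hour of slack.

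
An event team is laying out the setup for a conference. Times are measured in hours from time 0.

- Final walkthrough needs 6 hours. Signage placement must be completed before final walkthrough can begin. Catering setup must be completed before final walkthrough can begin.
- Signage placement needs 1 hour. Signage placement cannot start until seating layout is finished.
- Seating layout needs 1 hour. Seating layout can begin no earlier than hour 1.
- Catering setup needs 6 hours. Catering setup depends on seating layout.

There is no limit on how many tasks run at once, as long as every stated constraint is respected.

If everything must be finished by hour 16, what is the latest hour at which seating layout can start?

3

Nothing follows final walkthrough; the deadline of hour 16 is its only limit. It must start by 16 − 6 = hour 10.
Signage placement has to be done before final walkthrough (must start by hour 10). That means finishing by hour 10, i.e. starting by 10 − 1 = hour 9.
Catering setup has to be done before final walkthrough (must start by hour 10). That means finishing by hour 10, i.e. starting by 10 − 6 = hour 4.
For seating layout: signage placement (must start by hour 9); catering setup (must start by hour 4). The most restrictive is hour 4; with a 1-hour duration, seating layout must start by hour 3.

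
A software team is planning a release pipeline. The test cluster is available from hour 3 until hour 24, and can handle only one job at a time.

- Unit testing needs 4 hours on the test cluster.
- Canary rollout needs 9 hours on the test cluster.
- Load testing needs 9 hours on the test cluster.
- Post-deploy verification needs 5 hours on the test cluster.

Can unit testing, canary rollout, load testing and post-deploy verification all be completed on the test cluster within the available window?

No

The test cluster window is 24 − 3 = 21 hours.
Running back to back, the jobs need 4 + 9 + 9 + 5 = 27 hours on the test cluster.
Since 27 > 21, they cannot all fit.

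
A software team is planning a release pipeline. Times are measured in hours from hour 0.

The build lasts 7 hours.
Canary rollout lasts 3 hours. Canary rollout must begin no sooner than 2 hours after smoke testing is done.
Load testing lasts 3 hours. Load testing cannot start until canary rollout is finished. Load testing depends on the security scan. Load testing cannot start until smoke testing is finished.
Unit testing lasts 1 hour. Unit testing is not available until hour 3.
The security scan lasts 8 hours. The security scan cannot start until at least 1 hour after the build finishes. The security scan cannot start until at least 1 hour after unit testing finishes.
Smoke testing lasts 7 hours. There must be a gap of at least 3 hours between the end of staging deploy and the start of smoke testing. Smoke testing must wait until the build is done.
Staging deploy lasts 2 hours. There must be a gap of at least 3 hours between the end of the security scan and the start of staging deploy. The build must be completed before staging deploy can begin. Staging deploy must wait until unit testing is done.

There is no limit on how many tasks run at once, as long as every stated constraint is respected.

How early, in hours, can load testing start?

36

Unit testing cannot begin until its own release at hour 3. It runs from hour 3 to 3 + 1 = hour 4.
Nothing blocks the build, so it runs from hour 0 to hour 7.
The security scan has to wait for the build (finishes hour 7, plus 1-hour gap → hour 8); unit testing (finishes hour 4, plus 1-hour gap → hour 5). The latest of these is hour 8, so the security scan runs hour 8 to 8 + 8 = hour 16.
Staging deploy has to wait for the security scan (finishes hour 16, plus 3-hour gap → hour 19); the build (finishes hour 7); unit testing (finishes hour 4). The latest of these is hour 19, so staging deploy runs hour 19 to 19 + 2 = hour 21.
Smoke testing needs all of staging deploy (finishes hour 21, plus 3-hour gap → hour 24); the build (finishes hour 7). That puts its earliest start at hour 24; it finishes at 24 + 7 = hour 31.
Canary rollout waits on smoke testing (finishes hour 31, plus 2-hour gap → hour 33), so it starts at hour 33 and finishes at 33 + 3 = hour 36.
Load testing waits on canary rollout (finishes hour 36); the security scan (finishes hour 16); smoke testing (finishes hour 31). The latest of these is hour 36, which is the earliest load testing can start.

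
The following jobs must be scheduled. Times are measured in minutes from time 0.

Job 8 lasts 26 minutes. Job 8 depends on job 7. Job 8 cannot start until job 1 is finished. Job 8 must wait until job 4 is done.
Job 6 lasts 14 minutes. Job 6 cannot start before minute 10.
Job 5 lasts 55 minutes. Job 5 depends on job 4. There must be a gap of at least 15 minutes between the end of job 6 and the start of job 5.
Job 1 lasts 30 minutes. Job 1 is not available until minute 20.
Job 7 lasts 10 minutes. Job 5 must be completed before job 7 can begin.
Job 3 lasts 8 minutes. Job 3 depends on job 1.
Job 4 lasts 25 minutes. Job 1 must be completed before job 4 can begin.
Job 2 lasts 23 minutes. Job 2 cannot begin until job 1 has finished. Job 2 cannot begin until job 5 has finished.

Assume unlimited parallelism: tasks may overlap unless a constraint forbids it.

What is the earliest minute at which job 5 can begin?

75

Job 6 cannot begin until its own release at minute 10. It runs from minute 10 to 10 + 14 = minute 24.
Job 1 waits on its own release at minute 20, so it starts at minute 20 and finishes at 20 + 30 = minute 50.
Job 4 cannot begin until job 1 (finishes minute 50). It runs from minute 50 to 50 + 25 = minute 75.
Job 5 waits on job 4 (finishes minute 75); job 6 (finishes minute 24, plus 15-minute gap → minute 39). The latest of these is minute 75, which is the earliest job 5 can start.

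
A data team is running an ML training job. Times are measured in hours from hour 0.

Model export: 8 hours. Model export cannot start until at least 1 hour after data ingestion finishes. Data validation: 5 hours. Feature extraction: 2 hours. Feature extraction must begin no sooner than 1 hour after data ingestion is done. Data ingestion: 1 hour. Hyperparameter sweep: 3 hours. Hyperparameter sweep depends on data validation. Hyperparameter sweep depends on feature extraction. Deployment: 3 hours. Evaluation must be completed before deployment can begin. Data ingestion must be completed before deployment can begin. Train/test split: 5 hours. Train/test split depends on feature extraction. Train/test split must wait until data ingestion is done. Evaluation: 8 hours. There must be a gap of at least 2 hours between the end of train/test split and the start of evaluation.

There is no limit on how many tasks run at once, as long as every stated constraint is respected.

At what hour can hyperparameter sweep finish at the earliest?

8

Data validation has no prerequisites, so it starts at hour 0 and finishes at hour 5.
Data ingestion has no prerequisites, so it starts at hour 0 and finishes at hour 1.
Feature extraction cannot begin until data ingestion (finishes hour 1, plus 1-hour gap → hour 2). It runs from hour 2 to 2 + 2 = hour 4.
Hyperparameter sweep needs all of data validation (finishes hour 5); feature extraction (finishes hour 4). That puts its earliest start at hour 5; it finishes at 5 + 3 = hour 8.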